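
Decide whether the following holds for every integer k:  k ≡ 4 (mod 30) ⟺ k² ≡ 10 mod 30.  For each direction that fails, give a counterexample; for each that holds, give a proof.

Neither implication holds.

[⇒] This fails: take k = 4. Then 4 ≡ 4 (mod 30), but 4² = 16 ≡ 16 (mod 30), not 10.

[⇐] This fails: take k = 10. Then 10² = 100 ≡ 10 (mod 30), yet 10 ≡ 10 (mod 30), not 4.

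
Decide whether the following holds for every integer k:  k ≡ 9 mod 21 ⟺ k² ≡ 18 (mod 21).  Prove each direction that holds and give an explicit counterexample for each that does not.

The forward direction holds; the converse fails.

(←) This fails: take k = 12. Then 12² = 144 ≡ 18 (mod 21), yet 12 ≡ 12 (mod 21), not 9.

(→) Suppose k ≡ 9 mod 21. Write k = 21j + 9. Then (21j + 9)² = 441j² + 378j + 81 = 21(21j² + 18j + 3) + 18, so k² ≡ 18 (mod 21).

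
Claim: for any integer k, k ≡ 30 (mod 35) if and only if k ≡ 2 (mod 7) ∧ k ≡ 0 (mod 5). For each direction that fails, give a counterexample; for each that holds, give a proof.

Both directions hold.

(⇐) If k ≡ 2 (mod 7) and k ≡ 0 (mod 5), then by the Chinese remainder theorem k ≡ 30 (mod 35). This is exactly k ≡ 30 (mod 35).

(⇒) Suppose k ≡ 30 (mod 35); write k = 35j + 30. Since 7 ∣ 35, reducing mod 7 gives k ≡ 30 ≡ 2 (mod 7); since 5 ∣ 35, reducing mod 5 gives k ≡ 30 ≡ 0 (mod 5).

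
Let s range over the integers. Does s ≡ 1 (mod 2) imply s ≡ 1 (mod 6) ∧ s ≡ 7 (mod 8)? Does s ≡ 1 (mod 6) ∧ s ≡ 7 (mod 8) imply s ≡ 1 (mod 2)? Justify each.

[⇒] This fails: s = 1 gives 1 ≡ 1 (mod 2) but 1 ≡ 1 (mod 8), so the conjunction on the right does not hold.

[⇐] Conversely, if s ≡ 1 (mod 6) and s ≡ 7 (mod 8), then by the Chinese remainder theorem s ≡ 7 (mod 24). Since 7 ≡ 1 (mod 2) and 2 ∣ 24, we get s ≡ 1 (mod 2).

The forward direction fails; the converse holds.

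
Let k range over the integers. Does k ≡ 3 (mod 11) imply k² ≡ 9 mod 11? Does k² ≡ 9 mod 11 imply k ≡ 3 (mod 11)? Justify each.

The forward direction holds; the converse fails.

(⟹) Suppose k ≡ 3 (mod 11). Write k = 11j + 3. Then (11j + 3)² = 121j² + 66j + 9 = 11(11j² + 6j) + 9, so k² ≡ 9 (mod 11).

(⟸) This fails: take k = 8. Then 8² = 64 ≡ 9 (mod 11), yet 8 ≡ 8 (mod 11), not 3.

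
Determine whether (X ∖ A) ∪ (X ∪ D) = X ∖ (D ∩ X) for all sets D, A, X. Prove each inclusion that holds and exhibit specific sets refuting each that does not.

(⊆) This inclusion fails. Take D = {1}, A = ∅, X = ∅; then 1 ∈ (X ∖ A) ∪ (X ∪ D) but 1 ∉ X ∖ (D ∩ X).

(⊇) Let x ∈ X ∖ (D ∩ X). Then either x ∈ X and x ∉ D, A; or x ∈ A ∩ X and x ∉ D. In each case x ∈ (X ∖ A) ∪ (X ∪ D), so X ∖ (D ∩ X) ⊆ (X ∖ A) ∪ (X ∪ D).

The sets are not equal: only the reverse inclusion holds.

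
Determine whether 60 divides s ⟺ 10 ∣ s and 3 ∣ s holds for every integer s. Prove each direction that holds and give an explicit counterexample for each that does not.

Forward direction. If 60 ∣ s, write s = 60q. Since 60 = 6·10, s = 10·(6q), so 10 ∣ s; and since 60 = 20·3, s = 3·(20q), so 3 ∣ s.

Converse. This fails: take s = 30. Both 10 ∣ 30 and 3 ∣ 30, yet 30 is not a multiple of 60 (since 30 = 0·60 + 30), so 60 ∤ 30.

Only the forward implication holds.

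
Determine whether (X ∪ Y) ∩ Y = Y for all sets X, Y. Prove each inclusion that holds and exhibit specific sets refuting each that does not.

(⊇) Let x ∈ Y. Then either x ∈ Y and x ∉ X; or x ∈ X ∩ Y. In each case x ∈ (X ∪ Y) ∩ Y, so Y ⊆ (X ∪ Y) ∩ Y.

(⊆) Let x ∈ (X ∪ Y) ∩ Y. Then either x ∈ Y and x ∉ X; or x ∈ X ∩ Y. In each case x ∈ Y, so (X ∪ Y) ∩ Y ⊆ Y.

Both inclusions hold.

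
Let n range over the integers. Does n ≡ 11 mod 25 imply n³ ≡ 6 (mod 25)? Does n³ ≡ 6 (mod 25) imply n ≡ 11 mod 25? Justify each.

[⇒] Suppose n ≡ 11 mod 25. Write n = 25j + 11. Then (25j + 11)³ = 15625j³ + 20625j² + 9075j + 1331 = 25(625j³ + 825j² + 363j + 53) + 6, so n³ ≡ 6 (mod 25).

[⇐] Conversely, suppose n³ ≡ 6 (mod 25). The only residue r in {0, …, 24} with r³ ≡ 6 (mod 25) is r = 11, so n ≡ 11 (mod 25).

Both implications hold.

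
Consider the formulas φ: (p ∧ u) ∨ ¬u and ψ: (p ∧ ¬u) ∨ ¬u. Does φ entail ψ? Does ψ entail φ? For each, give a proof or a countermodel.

The forward direction fails; the converse holds.

(⟸) Assume the antecedent. If p is true, (p ∧ u) ∨ ¬u reduces to true regardless of the other variables. If p is false, the antecedent forces (p = F, u = F), and (p ∧ u) ∨ ¬u holds there. Either way (p ∧ u) ∨ ¬u holds.

(⟹) This fails. Under p = T, u = T, the left side is true but the right side is false.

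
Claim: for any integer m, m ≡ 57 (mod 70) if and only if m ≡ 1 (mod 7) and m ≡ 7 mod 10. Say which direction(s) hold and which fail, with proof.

[⇒] Suppose m ≡ 57 (mod 70); write m = 70j + 57. Since 7 ∣ 70, reducing mod 7 gives m ≡ 57 ≡ 1 (mod 7); since 10 ∣ 70, reducing mod 10 gives m ≡ 57 ≡ 7 (mod 10).

[⇐] Conversely, if m ≡ 1 (mod 7) and m ≡ 7 (mod 10), then by the Chinese remainder theorem m ≡ 57 (mod 70). This is exactly m ≡ 57 (mod 70).

Both directions hold; the statement is true.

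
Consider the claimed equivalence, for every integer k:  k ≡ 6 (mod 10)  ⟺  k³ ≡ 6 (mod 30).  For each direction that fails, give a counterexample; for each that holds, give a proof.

(⇒) fails; (⇐) holds.

(←) The residues r modulo 30 with r³ ≡ 6 (mod 30) are exactly {6}, and each is ≡ 6 (mod 10).

(→) This fails: take k = 16. Then 16 ≡ 6 (mod 10), but 16³ = 4096 ≡ 16 (mod 30), not 6.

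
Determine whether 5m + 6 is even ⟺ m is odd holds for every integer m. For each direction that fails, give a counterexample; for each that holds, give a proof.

Neither direction holds.

(⇒) This fails: m = 6 gives 5m + 6 = 36, which is even, but 6 is even, not odd.

(⇐) This also fails: m = 7 is odd, but 5m + 6 = 41 is odd, not even.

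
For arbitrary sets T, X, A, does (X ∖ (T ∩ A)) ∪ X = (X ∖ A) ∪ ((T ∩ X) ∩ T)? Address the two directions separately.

The sets are not equal: only the reverse inclusion holds.

Forward inclusion. This inclusion fails. Take T = ∅, X = {1}, A = {1}; then 1 ∈ (X ∖ (T ∩ A)) ∪ X but 1 ∉ (X ∖ A) ∪ ((T ∩ X) ∩ T).

Reverse inclusion. Let x ∈ (X ∖ A) ∪ ((T ∩ X) ∩ T). Then either x ∈ X and x ∉ T, A; or x ∈ T ∩ X and x ∉ A; or x ∈ T ∩ X ∩ A. In each case x ∈ (X ∖ (T ∩ A)) ∪ X, so (X ∖ A) ∪ ((T ∩ X) ∩ T) ⊆ (X ∖ (T ∩ A)) ∪ X.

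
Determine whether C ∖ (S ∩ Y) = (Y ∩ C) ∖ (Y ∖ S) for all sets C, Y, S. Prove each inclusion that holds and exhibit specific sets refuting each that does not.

Neither inclusion holds.

(⟹) This inclusion fails. Take C = {1}, Y = ∅, S = ∅; then 1 ∈ C ∖ (S ∩ Y) but 1 ∉ (Y ∩ C) ∖ (Y ∖ S).

(⟸) This inclusion fails. Take C = {1}, Y = {1}, S = {1}; then 1 ∈ (Y ∩ C) ∖ (Y ∖ S) but 1 ∉ C ∖ (S ∩ Y).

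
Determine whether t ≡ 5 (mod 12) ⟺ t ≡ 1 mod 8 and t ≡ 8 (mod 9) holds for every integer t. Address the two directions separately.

(⇒) fails; (⇐) holds.

(⇒) This fails: t = 65 gives 65 ≡ 5 (mod 12) but 65 ≡ 2 (mod 9), so the conjunction on the right does not hold.

(⇐) Conversely, if t ≡ 1 (mod 8) and t ≡ 8 (mod 9), then by the Chinese remainder theorem t ≡ 17 (mod 72). Since 17 ≡ 5 (mod 12) and 12 ∣ 72, we get t ≡ 5 (mod 12).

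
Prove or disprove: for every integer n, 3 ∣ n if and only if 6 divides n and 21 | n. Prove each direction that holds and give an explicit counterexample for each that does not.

(⇒) fails; (⇐) holds.

(⇒) This fails: take n = 3. Certainly 3 ∣ 3, but 6 ∤ 3.

(⇐) Suppose 6 ∣ n and 21 ∣ n. Any common multiple of 6 and 21 is a multiple of their lcm; here lcm(6, 21) = 6·21/gcd(6, 21) = 126/3 = 42, so 42 ∣ n. Since 3 ∣ 42, it follows that 3 ∣ n.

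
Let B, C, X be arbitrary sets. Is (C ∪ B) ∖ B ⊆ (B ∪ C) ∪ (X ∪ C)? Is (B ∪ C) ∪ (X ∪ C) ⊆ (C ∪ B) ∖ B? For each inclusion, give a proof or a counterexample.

(⊆) holds; (⊇) fails.

(⟹) Let x ∈ (C ∪ B) ∖ B. Then either x ∈ C and x ∉ B, X; or x ∈ C ∩ X and x ∉ B. In each case x ∈ (B ∪ C) ∪ (X ∪ C), so (C ∪ B) ∖ B ⊆ (B ∪ C) ∪ (X ∪ C).

(⟸) This inclusion fails. Take B = {1}, C = ∅, X = ∅; then 1 ∈ (B ∪ C) ∪ (X ∪ C) but 1 ∉ (C ∪ B) ∖ B.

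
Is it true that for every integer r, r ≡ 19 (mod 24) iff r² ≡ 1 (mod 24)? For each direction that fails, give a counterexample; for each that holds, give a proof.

(←) This fails: take r = 1. Then 1² = 1 ≡ 1 (mod 24), yet 1 ≡ 1 (mod 24), not 19.

(→) Suppose r ≡ 19 (mod 24). Write r = 24j + 19. Then (24j + 19)² = 576j² + 912j + 361 = 24(24j² + 38j + 15) + 1, so r² ≡ 1 (mod 24).

Only the forward direction holds.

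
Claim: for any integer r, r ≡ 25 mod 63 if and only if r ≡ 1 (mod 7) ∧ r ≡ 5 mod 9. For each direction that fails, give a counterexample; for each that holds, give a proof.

(⇒) This fails: r = 25 gives 25 ≡ 25 (mod 63) but 25 ≡ 4 (mod 7), so the conjunction on the right does not hold.

(⇐) This fails: r = 50 satisfies both congruences on the right (50 ≡ 1 mod 7 and 50 ≡ 5 mod 9) yet 50 ≡ 50 (mod 63), not 25.

Neither implication holds.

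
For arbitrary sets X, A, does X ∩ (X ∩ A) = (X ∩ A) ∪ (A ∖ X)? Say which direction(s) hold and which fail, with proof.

Only the forward inclusion holds.

(⟸) This inclusion fails. Take X = ∅, A = {1}; then 1 ∈ (X ∩ A) ∪ (A ∖ X) but 1 ∉ X ∩ (X ∩ A).

(⟹) Let x ∈ X ∩ (X ∩ A). Then x ∈ X ∩ A, from which x ∈ (X ∩ A) ∪ (A ∖ X).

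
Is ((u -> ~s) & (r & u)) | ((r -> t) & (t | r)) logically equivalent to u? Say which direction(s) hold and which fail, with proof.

Neither implication holds.

Forward direction. This fails. Under r = F, t = T, u = F, s = F, the left side is true but the right side is false.

Converse. This fails. Under r = F, t = F, u = T, s = F, the left side is false but the right side is true.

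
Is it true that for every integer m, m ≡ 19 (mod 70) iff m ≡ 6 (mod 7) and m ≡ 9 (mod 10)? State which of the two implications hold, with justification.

Both directions fail.

(⟹) This fails: m = 19 gives 19 ≡ 19 (mod 70) but 19 ≡ 5 (mod 7), so the conjunction on the right does not hold.

(⟸) This fails: m = 69 satisfies both congruences on the right (69 ≡ 6 mod 7 and 69 ≡ 9 mod 10) yet 69 ≡ 69 (mod 70), not 19.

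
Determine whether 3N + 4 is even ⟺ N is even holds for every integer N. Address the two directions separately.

[⇒] Suppose 3N + 4 is even. Since 3 is odd, 3N and N have the same parity, so 3N + 4 ≡ N + 4 (mod 2). As 4 is even, 3N + 4 is even exactly when N is even. Thus N is even.

[⇐] Conversely, suppose N is even; write N = 2j. Then 3N + 4 = 3·(2j) + 4 = 2·3j + 4, which is even.

Equivalent; both directions hold.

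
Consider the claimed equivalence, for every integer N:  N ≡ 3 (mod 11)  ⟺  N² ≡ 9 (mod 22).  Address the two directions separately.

Forward direction. This fails: take N = 14. Then 14 ≡ 3 (mod 11), but 14² = 196 ≡ 20 (mod 22), not 9.

Converse. This fails: take N = 19. Then 19² = 361 ≡ 9 (mod 22), yet 19 ≡ 8 (mod 11), not 3.

(⇒) fails and (⇐) fails.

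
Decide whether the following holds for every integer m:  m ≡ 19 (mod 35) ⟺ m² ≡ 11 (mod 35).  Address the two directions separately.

Only the forward implication holds.

Forward direction. Suppose m ≡ 19 (mod 35). Write m = 35j + 19. Then (35j + 19)² = 1225j² + 1330j + 361 = 35(35j² + 38j + 10) + 11, so m² ≡ 11 (mod 35).

Converse. This fails: take m = 9. Then 9² = 81 ≡ 11 (mod 35), yet 9 ≡ 9 (mod 35), not 19.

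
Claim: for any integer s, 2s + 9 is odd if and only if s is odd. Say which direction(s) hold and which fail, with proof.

(→) This fails: take s = 4. Then 2s + 9 = 17, which is odd, yet s = 4 is even, not odd.

(←) Suppose s is odd. Since 2 is even, 2s is even for every s, so 2s + 9 has the same parity as 9, which is odd. Hence 2s + 9 is odd.

The forward direction fails; the converse holds.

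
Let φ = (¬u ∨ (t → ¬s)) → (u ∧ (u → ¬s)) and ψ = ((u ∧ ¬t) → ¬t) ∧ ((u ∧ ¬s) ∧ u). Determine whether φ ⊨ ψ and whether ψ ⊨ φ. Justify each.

Forward direction. This fails. Under s = T, t = T, u = T, the left side is true but the right side is false.

Converse. Assume the antecedent. If s is true, the antecedent cannot hold. If s is false, the antecedent forces (s = F, t = F, u = T) or (s = F, t = T, u = T), and the consequent holds there. Either way the consequent holds.

The forward direction fails; the converse holds.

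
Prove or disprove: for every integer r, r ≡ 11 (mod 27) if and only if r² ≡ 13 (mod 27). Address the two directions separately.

Not equivalent: only (⇒) holds.

(⟹) Suppose r ≡ 11 (mod 27). Write r = 27j + 11. Then (27j + 11)² = 729j² + 594j + 121 = 27(27j² + 22j + 4) + 13, so r² ≡ 13 (mod 27).

(⟸) This fails: take r = 16. Then 16² = 256 ≡ 13 (mod 27), yet 16 ≡ 16 (mod 27), not 11.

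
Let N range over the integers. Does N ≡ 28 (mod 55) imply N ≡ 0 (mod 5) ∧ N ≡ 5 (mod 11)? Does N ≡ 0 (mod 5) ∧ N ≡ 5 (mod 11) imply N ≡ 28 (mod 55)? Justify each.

Both directions fail.

(→) This fails: N = 28 gives 28 ≡ 28 (mod 55) but 28 ≡ 3 (mod 5), so the conjunction on the right does not hold.

(←) This fails: N = 5 satisfies both congruences on the right (5 ≡ 0 mod 5 and 5 ≡ 5 mod 11) yet 5 ≡ 5 (mod 55), not 28.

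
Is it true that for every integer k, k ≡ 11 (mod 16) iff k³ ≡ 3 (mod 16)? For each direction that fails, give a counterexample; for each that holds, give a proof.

The biconditional holds.

(⇒) Suppose k ≡ 11 (mod 16). Write k = 16j + 11. Then (16j + 11)³ = 4096j³ + 8448j² + 5808j + 1331 = 16(256j³ + 528j² + 363j + 83) + 3, so k³ ≡ 3 (mod 16).

(⇐) Conversely, suppose k³ ≡ 3 (mod 16). The only residue r in {0, …, 15} with r³ ≡ 3 (mod 16) is r = 11, so k ≡ 11 (mod 16).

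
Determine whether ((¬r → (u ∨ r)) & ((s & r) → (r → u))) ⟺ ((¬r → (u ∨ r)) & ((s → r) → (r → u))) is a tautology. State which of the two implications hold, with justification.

Only the converse holds.

Forward direction. This fails. Under s = F, r = T, u = F, the left side is true but the right side is false.

Converse. Assume the antecedent. If s is true, the antecedent forces (s = T, r = F, u = T) or (s = T, r = T, u = T), and the consequent holds there. If s is false, the antecedent forces (s = F, r = F, u = T) or (s = F, r = T, u = T), and the consequent holds there. Either way the consequent holds.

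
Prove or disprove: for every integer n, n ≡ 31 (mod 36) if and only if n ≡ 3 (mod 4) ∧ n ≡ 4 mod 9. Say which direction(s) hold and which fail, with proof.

The biconditional holds.

[⇒] Suppose n ≡ 31 (mod 36); write n = 36j + 31. Since 4 ∣ 36, reducing mod 4 gives n ≡ 31 ≡ 3 (mod 4); since 9 ∣ 36, reducing mod 9 gives n ≡ 31 ≡ 4 (mod 9).

[⇐] Conversely, if n ≡ 3 (mod 4) and n ≡ 4 (mod 9), then by the Chinese remainder theorem n ≡ 31 (mod 36). This is exactly n ≡ 31 (mod 36).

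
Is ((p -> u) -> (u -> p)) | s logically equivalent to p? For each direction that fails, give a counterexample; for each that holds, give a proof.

(⇒) This fails. Under p = F, s = F, u = F, the left side is true but the right side is false.

(⇐) Assume the antecedent. If p is true, ((p -> u) -> (u -> p)) | s reduces to true regardless of the other variables. If p is false, the antecedent cannot hold. Either way ((p -> u) -> (u -> p)) | s holds.

Only the converse holds.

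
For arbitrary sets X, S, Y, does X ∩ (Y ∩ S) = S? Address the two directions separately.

The sets are not equal: only the forward inclusion holds.

(⟹) Let x ∈ X ∩ (Y ∩ S). Then x ∈ X ∩ S ∩ Y, from which x ∈ S.

(⟸) This inclusion fails. Take X = ∅, S = {1}, Y = ∅; then 1 ∈ S but 1 ∉ X ∩ (Y ∩ S).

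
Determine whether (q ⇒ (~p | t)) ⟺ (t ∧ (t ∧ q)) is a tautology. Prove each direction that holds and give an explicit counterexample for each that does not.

(⟹) This fails. Under p = F, q = F, t = F, the left side is true but the right side is false.

(⟸) Assume the antecedent. If p is true, the antecedent forces (p = T, q = T, t = T), and q ⇒ (~p | t) holds there. If p is false, q ⇒ (~p | t) reduces to true regardless of the other variables. Either way q ⇒ (~p | t) holds.

Not equivalent: only (⇐) holds.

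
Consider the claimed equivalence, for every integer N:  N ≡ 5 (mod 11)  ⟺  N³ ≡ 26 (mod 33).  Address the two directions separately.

The forward direction fails; the converse holds.

(⟹) This fails: take N = 16. Then 16 ≡ 5 (mod 11), but 16³ = 4096 ≡ 4 (mod 33), not 26.

(⟸) Conversely, the residues r modulo 33 with r³ ≡ 26 (mod 33) are exactly {5}, and each is ≡ 5 (mod 11).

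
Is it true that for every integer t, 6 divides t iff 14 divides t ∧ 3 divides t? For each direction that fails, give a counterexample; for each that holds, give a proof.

(→) This fails: take t = 6. Certainly 6 ∣ 6, but 14 ∤ 6.

(←) Suppose 14 ∣ t and 3 ∣ t. Any common multiple of 14 and 3 is a multiple of their lcm; here gcd(14, 3) = 1, so lcm(14, 3) = 14·3 = 42, so 42 ∣ t. Since 6 ∣ 42, it follows that 6 ∣ t.

The forward direction fails; the converse holds.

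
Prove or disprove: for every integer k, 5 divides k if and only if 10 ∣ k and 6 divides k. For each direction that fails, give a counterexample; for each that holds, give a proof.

(⇒) This fails: take k = 5. Certainly 5 ∣ 5, but 10 ∤ 5.

(⇐) Suppose 10 ∣ k and 6 ∣ k. Any common multiple of 10 and 6 is a multiple of their lcm; here lcm(10, 6) = 10·6/gcd(10, 6) = 60/2 = 30, so 30 ∣ k. Since 5 ∣ 30, it follows that 5 ∣ k.

Only the reverse direction holds.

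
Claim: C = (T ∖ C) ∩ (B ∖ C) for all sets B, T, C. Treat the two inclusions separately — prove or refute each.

Both inclusions fail.

(⊆) This inclusion fails. Take B = ∅, T = ∅, C = {1}; then 1 ∈ C but 1 ∉ (T ∖ C) ∩ (B ∖ C).

(⊇) This inclusion fails. Take B = {1}, T = {1}, C = ∅; then 1 ∈ (T ∖ C) ∩ (B ∖ C) but 1 ∉ C.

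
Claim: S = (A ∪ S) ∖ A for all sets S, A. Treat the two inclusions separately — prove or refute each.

(⊆) fails; (⊇) holds.

(⟹) This inclusion fails. Take S = {1}, A = {1}; then 1 ∈ S but 1 ∉ (A ∪ S) ∖ A.

(⟸) Let x ∈ (A ∪ S) ∖ A. Then x ∈ S and x ∉ A, from which x ∈ S.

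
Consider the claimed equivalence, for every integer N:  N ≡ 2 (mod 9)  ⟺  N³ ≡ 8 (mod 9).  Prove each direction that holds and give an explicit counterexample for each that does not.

[⇒] Suppose N ≡ 2 (mod 9). Write N = 9j + 2. Then (9j + 2)³ = 729j³ + 486j² + 108j + 8 = 9(81j³ + 54j² + 12j) + 8, so N³ ≡ 8 (mod 9).

[⇐] This fails: take N = 5. Then 5³ = 125 ≡ 8 (mod 9), yet 5 ≡ 5 (mod 9), not 2.

(⇒) holds; (⇐) fails.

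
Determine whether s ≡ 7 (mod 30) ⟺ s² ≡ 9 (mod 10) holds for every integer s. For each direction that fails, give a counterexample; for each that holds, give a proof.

The forward direction holds; the converse fails.

(⟹) Suppose s ≡ 7 (mod 30). Then s² ≡ 7² = 49 (mod 30), and since 10 ∣ 30, also s² ≡ 9 (mod 10).

(⟸) This fails: take s = 3. Then 3² = 9 ≡ 9 (mod 10), yet 3 ≡ 3 (mod 30), not 7.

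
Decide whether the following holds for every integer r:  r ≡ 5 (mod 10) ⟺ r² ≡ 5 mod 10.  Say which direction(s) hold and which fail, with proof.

Forward direction. Suppose r ≡ 5 (mod 10). Write r = 10j + 5. Then (10j + 5)² = 100j² + 100j + 25 = 10(10j² + 10j + 2) + 5, so r² ≡ 5 (mod 10).

Converse. Suppose r² ≡ 5 (mod 10). The only residue r in {0, …, 9} with r² ≡ 5 (mod 10) is r = 5, so r ≡ 5 (mod 10).

The biconditional holds.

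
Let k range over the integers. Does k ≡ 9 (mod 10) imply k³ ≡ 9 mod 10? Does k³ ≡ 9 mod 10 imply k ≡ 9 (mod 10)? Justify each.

Both implications hold.

Forward direction. Suppose k ≡ 9 (mod 10). Write k = 10j + 9. Then (10j + 9)³ = 1000j³ + 2700j² + 2430j + 729 = 10(100j³ + 270j² + 243j + 72) + 9, so k³ ≡ 9 (mod 10).

Converse. Suppose k³ ≡ 9 (mod 10). The only residue r in {0, …, 9} with r³ ≡ 9 (mod 10) is r = 9, so k ≡ 9 (mod 10).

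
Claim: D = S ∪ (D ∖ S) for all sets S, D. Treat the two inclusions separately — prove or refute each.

Only the forward inclusion holds.

(⊆) Let x ∈ D. Then either x ∈ D and x ∉ S; or x ∈ S ∩ D. In each case x ∈ S ∪ (D ∖ S), so D ⊆ S ∪ (D ∖ S).

(⊇) This inclusion fails. Take S = {1}, D = ∅; then 1 ∈ S ∪ (D ∖ S) but 1 ∉ D.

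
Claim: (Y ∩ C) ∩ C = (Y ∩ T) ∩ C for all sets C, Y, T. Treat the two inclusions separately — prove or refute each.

(⟹) This inclusion fails. Take C = {1}, Y = {1}, T = ∅; then 1 ∈ (Y ∩ C) ∩ C but 1 ∉ (Y ∩ T) ∩ C.

(⟸) Let x ∈ (Y ∩ T) ∩ C. Then x ∈ C ∩ Y ∩ T, from which x ∈ (Y ∩ C) ∩ C.

The sets are not equal: only the reverse inclusion holds.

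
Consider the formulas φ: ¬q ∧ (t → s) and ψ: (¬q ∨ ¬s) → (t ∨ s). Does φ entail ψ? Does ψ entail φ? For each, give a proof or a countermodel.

[⇒] This fails. Under t = F, q = F, s = F, the left side is true but the right side is false.

[⇐] This fails. Under t = T, q = F, s = F, the left side is false but the right side is true.

Both directions fail.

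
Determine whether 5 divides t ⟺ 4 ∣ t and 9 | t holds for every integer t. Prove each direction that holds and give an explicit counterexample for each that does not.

Both directions fail.

(→) This fails: take t = 5. Certainly 5 ∣ 5, but 4 ∤ 5.

(←) This fails: take t = 36. Both 4 ∣ 36 and 9 ∣ 36, yet 36 is not a multiple of 5 (since 36 = 7·5 + 1), so 5 ∤ 36.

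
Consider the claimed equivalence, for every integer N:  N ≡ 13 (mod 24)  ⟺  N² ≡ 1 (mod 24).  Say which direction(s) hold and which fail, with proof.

Only the forward implication holds.

(⟹) Suppose N ≡ 13 (mod 24). Write N = 24j + 13. Then (24j + 13)² = 576j² + 624j + 169 = 24(24j² + 26j + 7) + 1, so N² ≡ 1 (mod 24).

(⟸) This fails: take N = 1. Then 1² = 1 ≡ 1 (mod 24), yet 1 ≡ 1 (mod 24), not 13.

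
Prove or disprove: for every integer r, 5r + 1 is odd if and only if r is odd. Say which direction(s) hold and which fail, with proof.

(⇒) fails and (⇐) fails.

(⟹) This fails: r = 2 gives 5r + 1 = 11, which is odd, but 2 is even, not odd.

(⟸) This also fails: r = 7 is odd, but 5r + 1 = 36 is even, not odd.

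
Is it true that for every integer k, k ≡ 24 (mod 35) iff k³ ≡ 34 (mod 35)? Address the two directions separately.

(→) Suppose k ≡ 24 (mod 35). Write k = 35j + 24. Then (35j + 24)³ = 42875j³ + 88200j² + 60480j + 13824 = 35(1225j³ + 2520j² + 1728j + 394) + 34, so k³ ≡ 34 (mod 35).

(←) This fails: take k = 19. Then 19³ = 6859 ≡ 34 (mod 35), yet 19 ≡ 19 (mod 35), not 24.

Only the forward direction holds.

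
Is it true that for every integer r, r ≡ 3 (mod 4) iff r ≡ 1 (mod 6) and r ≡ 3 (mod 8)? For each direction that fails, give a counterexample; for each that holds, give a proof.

Only the converse holds.

(⇒) This fails: r = 3 gives 3 ≡ 3 (mod 4) but 3 ≡ 3 (mod 6), so the conjunction on the right does not hold.

(⇐) Conversely, if r ≡ 1 (mod 6) and r ≡ 3 (mod 8), then by the Chinese remainder theorem r ≡ 19 (mod 24). Since 19 ≡ 3 (mod 4) and 4 ∣ 24, we get r ≡ 3 (mod 4).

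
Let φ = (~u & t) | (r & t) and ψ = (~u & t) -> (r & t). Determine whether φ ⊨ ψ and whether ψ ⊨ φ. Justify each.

(→) This fails. Under t = T, r = F, u = F, the left side is true but the right side is false.

(←) This fails. Under t = F, r = F, u = F, the left side is false but the right side is true.

Neither implication holds.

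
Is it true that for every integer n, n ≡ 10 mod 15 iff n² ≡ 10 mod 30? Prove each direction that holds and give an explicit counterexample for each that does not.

[⇒] This fails: take n = 25. Then 25 ≡ 10 (mod 15), but 25² = 625 ≡ 25 (mod 30), not 10.

[⇐] This fails: take n = 20. Then 20² = 400 ≡ 10 (mod 30), yet 20 ≡ 5 (mod 15), not 10.

(⇒) fails and (⇐) fails.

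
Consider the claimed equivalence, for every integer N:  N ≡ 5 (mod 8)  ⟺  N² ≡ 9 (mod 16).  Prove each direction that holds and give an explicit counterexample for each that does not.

Not equivalent: only (⇒) holds.

[⇐] This fails: take N = 3. Then 3² = 9 ≡ 9 (mod 16), yet 3 ≡ 3 (mod 8), not 5.

[⇒] Suppose N ≡ 5 (mod 8). Working modulo 16, N ∈ {5, 13}; for each such r, r² ≡ 9 (mod 16).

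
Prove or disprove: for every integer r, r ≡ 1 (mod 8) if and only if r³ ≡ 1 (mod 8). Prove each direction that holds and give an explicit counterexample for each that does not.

The biconditional holds.

[⇒] Suppose r ≡ 1 (mod 8). Write r = 8j + 1. Then (8j + 1)³ = 512j³ + 192j² + 24j + 1 = 8(64j³ + 24j² + 3j) + 1, so r³ ≡ 1 (mod 8).

[⇐] Conversely, suppose r³ ≡ 1 (mod 8). The only residue r in {0, …, 7} with r³ ≡ 1 (mod 8) is r = 1, so r ≡ 1 (mod 8).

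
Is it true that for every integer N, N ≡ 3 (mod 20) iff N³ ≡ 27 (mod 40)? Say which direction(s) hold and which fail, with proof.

The forward direction fails; the converse holds.

(⟸) The residues r modulo 40 with r³ ≡ 27 (mod 40) are exactly {3}, and each is ≡ 3 (mod 20).

(⟹) This fails: take N = 23. Then 23 ≡ 3 (mod 20), but 23³ = 12167 ≡ 7 (mod 40), not 27.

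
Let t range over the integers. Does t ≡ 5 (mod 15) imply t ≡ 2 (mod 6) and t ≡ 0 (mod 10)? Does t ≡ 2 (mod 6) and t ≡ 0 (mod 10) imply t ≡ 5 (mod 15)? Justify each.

Forward direction. This fails: t = 5 gives 5 ≡ 5 (mod 15) but 5 ≡ 5 (mod 6), so the conjunction on the right does not hold.

Converse. If t ≡ 2 (mod 6) and t ≡ 0 (mod 10), then by the Chinese remainder theorem t ≡ 20 (mod 30). Since 20 ≡ 5 (mod 15) and 15 ∣ 30, we get t ≡ 5 (mod 15).

(⇒) fails; (⇐) holds.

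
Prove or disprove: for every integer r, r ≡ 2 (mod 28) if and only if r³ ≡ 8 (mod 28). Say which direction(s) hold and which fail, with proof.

(⇒) Suppose r ≡ 2 (mod 28). Write r = 28j + 2. Then (28j + 2)³ = 21952j³ + 4704j² + 336j + 8 = 28(784j³ + 168j² + 12j) + 8, so r³ ≡ 8 (mod 28).

(⇐) This fails: take r = 4. Then 4³ = 64 ≡ 8 (mod 28), yet 4 ≡ 4 (mod 28), not 2.

The forward direction holds; the converse fails.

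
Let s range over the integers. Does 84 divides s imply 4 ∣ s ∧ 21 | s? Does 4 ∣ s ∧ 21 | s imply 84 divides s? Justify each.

(⇒) If 84 ∣ s, write s = 84q. Since 84 = 21·4, s = 4·(21q), so 4 ∣ s; and since 84 = 4·21, s = 21·(4q), so 21 ∣ s.

(⇐) Suppose 4 ∣ s and 21 ∣ s. Any common multiple of 4 and 21 is a multiple of their lcm; here gcd(4, 21) = 1, so lcm(4, 21) = 4·21 = 84, so 84 ∣ s.

Both directions hold; the statement is true.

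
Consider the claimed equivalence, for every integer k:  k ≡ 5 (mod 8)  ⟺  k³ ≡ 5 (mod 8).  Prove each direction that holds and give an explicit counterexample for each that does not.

(⇒) Suppose k ≡ 5 (mod 8). Write k = 8j + 5. Then (8j + 5)³ = 512j³ + 960j² + 600j + 125 = 8(64j³ + 120j² + 75j + 15) + 5, so k³ ≡ 5 (mod 8).

(⇐) For the converse, argue contrapositively. If k ≢ 5 (mod 8), then k is congruent to one of 0, 1, 2, 3, 4, 6, 7 modulo 8, and these give k³ ≡ 0, 1, 0, 3, 0, 0, 7 respectively — never 5.

Equivalent; both directions hold.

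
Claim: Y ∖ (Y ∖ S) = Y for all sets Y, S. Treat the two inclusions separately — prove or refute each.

(⊆) Let x ∈ Y ∖ (Y ∖ S). Then x ∈ Y ∩ S, from which x ∈ Y.

(⊇) This inclusion fails. Take Y = {1}, S = ∅; then 1 ∈ Y but 1 ∉ Y ∖ (Y ∖ S).

Only the forward inclusion holds.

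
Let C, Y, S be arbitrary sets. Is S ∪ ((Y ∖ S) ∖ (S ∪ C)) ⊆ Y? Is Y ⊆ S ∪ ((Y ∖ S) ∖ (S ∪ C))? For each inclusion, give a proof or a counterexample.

(⊆) fails and (⊇) fails.

Forward inclusion. This inclusion fails. Take C = ∅, Y = ∅, S = {1}; then 1 ∈ S ∪ ((Y ∖ S) ∖ (S ∪ C)) but 1 ∉ Y.

Reverse inclusion. This inclusion fails. Take C = {1}, Y = {1}, S = ∅; then 1 ∈ Y but 1 ∉ S ∪ ((Y ∖ S) ∖ (S ∪ C)).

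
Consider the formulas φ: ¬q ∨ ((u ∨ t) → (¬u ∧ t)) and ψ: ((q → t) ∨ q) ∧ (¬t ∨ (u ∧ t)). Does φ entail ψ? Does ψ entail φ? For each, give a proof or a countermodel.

(⟹) This fails. Under q = F, u = F, t = T, the left side is true but the right side is false.

(⟸) This fails. Under q = T, u = T, t = F, the left side is false but the right side is true.

Neither direction holds.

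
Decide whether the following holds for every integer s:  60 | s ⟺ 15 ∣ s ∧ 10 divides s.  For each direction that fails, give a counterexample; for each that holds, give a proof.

Not equivalent: only (⇒) holds.

(⟹) If 60 ∣ s, write s = 60q. Since 60 = 4·15, s = 15·(4q), so 15 ∣ s; and since 60 = 6·10, s = 10·(6q), so 10 ∣ s.

(⟸) This fails: take s = 30. Both 15 ∣ 30 and 10 ∣ 30, yet 30 is not a multiple of 60 (since 30 = 0·60 + 30), so 60 ∤ 30.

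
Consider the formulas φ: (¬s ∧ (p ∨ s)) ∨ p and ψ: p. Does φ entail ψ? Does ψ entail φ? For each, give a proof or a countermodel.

[⇒] Assume the antecedent. If s is true, the antecedent forces (s = T, p = T), and p holds there. If s is false, the antecedent forces (s = F, p = T), and p holds there. Either way p holds.

[⇐] Assume the antecedent. If s is true, the antecedent forces (s = T, p = T), and (¬s ∧ (p ∨ s)) ∨ p holds there. If s is false, the antecedent forces (s = F, p = T), and (¬s ∧ (p ∨ s)) ∨ p holds there. Either way (¬s ∧ (p ∨ s)) ∨ p holds.

The biconditional holds.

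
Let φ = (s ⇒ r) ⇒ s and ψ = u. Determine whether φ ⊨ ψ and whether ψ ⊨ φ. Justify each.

Both directions fail.

(⟹) This fails. Under u = F, r = F, s = T, the left side is true but the right side is false.

(⟸) This fails. Under u = T, r = F, s = F, the left side is false but the right side is true.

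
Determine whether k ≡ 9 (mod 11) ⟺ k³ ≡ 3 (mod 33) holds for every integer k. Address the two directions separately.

Not equivalent: only (⇐) holds.

(⟹) This fails: take k = 20. Then 20 ≡ 9 (mod 11), but 20³ = 8000 ≡ 14 (mod 33), not 3.

(⟸) Conversely, the residues r modulo 33 with r³ ≡ 3 (mod 33) are exactly {9}, and each is ≡ 9 (mod 11).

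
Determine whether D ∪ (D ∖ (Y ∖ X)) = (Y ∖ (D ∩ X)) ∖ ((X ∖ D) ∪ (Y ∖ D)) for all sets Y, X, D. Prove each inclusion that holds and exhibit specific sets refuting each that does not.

The sets are not equal: only the reverse inclusion holds.

Forward inclusion. This inclusion fails. Take Y = ∅, X = ∅, D = {1}; then 1 ∈ D ∪ (D ∖ (Y ∖ X)) but 1 ∉ (Y ∖ (D ∩ X)) ∖ ((X ∖ D) ∪ (Y ∖ D)).

Reverse inclusion. Let x ∈ (Y ∖ (D ∩ X)) ∖ ((X ∖ D) ∪ (Y ∖ D)). Then x ∈ Y ∩ D and x ∉ X, from which x ∈ D ∪ (D ∖ (Y ∖ X)).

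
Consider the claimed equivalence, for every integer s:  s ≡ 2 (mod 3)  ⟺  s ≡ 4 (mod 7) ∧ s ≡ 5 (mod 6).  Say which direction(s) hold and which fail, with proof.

(→) This fails: s = 32 gives 32 ≡ 2 (mod 3) but 32 ≡ 2 (mod 6), so the conjunction on the right does not hold.

(←) Conversely, if s ≡ 4 (mod 7) and s ≡ 5 (mod 6), then by the Chinese remainder theorem s ≡ 11 (mod 42). Since 11 ≡ 2 (mod 3) and 3 ∣ 42, we get s ≡ 2 (mod 3).

The forward direction fails; the converse holds.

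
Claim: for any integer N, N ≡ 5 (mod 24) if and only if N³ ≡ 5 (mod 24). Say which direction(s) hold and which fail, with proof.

The biconditional holds.

[⇒] Suppose N ≡ 5 (mod 24). Write N = 24j + 5. Then (24j + 5)³ = 13824j³ + 8640j² + 1800j + 125 = 24(576j³ + 360j² + 75j + 5) + 5, so N³ ≡ 5 (mod 24).

[⇐] Conversely, suppose N³ ≡ 5 (mod 24). The only residue r in {0, …, 23} with r³ ≡ 5 (mod 24) is r = 5, so N ≡ 5 (mod 24).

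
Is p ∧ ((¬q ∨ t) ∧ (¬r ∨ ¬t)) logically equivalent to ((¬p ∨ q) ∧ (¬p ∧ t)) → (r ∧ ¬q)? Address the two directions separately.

Only the forward implication holds.

(⇒) Assume the antecedent. If p is true, the consequent reduces to true regardless of the other variables. If p is false, the antecedent cannot hold. Either way the consequent holds.

(⇐) This fails. Under r = F, p = F, t = F, q = F, the left side is false but the right side is true.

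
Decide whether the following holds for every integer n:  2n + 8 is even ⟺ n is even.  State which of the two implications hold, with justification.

(→) This fails: take n = 1. Then 2n + 8 = 10, which is even, yet n = 1 is odd, not even.

(←) Suppose n is even. Since 2 is even, 2n is even for every n, so 2n + 8 has the same parity as 8, which is even. Hence 2n + 8 is even.

Only the reverse direction holds.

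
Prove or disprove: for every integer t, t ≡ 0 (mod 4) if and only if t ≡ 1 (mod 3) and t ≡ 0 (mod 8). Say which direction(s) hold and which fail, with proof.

Not equivalent: only (⇐) holds.

(⟹) This fails: t = 0 gives 0 ≡ 0 (mod 4) but 0 ≡ 0 (mod 3), so the conjunction on the right does not hold.

(⟸) Conversely, if t ≡ 1 (mod 3) and t ≡ 0 (mod 8), then by the Chinese remainder theorem t ≡ 16 (mod 24). Since 16 ≡ 0 (mod 4) and 4 ∣ 24, we get t ≡ 0 (mod 4).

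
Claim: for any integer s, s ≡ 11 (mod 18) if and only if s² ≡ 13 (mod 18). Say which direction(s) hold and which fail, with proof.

[⇒] Suppose s ≡ 11 (mod 18). Write s = 18j + 11. Then (18j + 11)² = 324j² + 396j + 121 = 18(18j² + 22j + 6) + 13, so s² ≡ 13 (mod 18).

[⇐] This fails: take s = 7. Then 7² = 49 ≡ 13 (mod 18), yet 7 ≡ 7 (mod 18), not 11.

Not equivalent: only (⇒) holds.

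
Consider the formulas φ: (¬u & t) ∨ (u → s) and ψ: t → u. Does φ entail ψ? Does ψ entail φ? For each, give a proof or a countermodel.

(⇒) This fails. Under s = F, t = T, u = F, the left side is true but the right side is false.

(⇐) This fails. Under s = F, t = F, u = T, the left side is false but the right side is true.

Neither implication holds.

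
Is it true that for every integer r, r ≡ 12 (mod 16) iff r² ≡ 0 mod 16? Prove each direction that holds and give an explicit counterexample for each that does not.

[⇐] This fails: take r = 0. Then 0² = 0 ≡ 0 (mod 16), yet 0 ≡ 0 (mod 16), not 12.

[⇒] Suppose r ≡ 12 (mod 16). Write r = 16j + 12. Then (16j + 12)² = 256j² + 384j + 144 = 16(16j² + 24j + 9) + 0, so r² ≡ 0 (mod 16).

(⇒) holds; (⇐) fails.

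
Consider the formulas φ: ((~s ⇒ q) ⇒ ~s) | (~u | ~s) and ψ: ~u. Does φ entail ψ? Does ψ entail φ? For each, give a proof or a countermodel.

(←) Assume the antecedent. If u is true, the antecedent cannot hold. If u is false, ((~s ⇒ q) ⇒ ~s) | (~u | ~s) reduces to true regardless of the other variables. Either way ((~s ⇒ q) ⇒ ~s) | (~u | ~s) holds.

(→) This fails. Under u = T, s = F, q = F, the left side is true but the right side is false.

The forward direction fails; the converse holds.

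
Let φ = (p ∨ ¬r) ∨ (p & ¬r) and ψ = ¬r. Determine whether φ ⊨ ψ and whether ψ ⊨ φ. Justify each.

(→) This fails. Under r = T, p = T, the left side is true but the right side is false.

(←) Assume the antecedent. If r is true, the antecedent cannot hold. If r is false, (p ∨ ¬r) ∨ (p & ¬r) reduces to true regardless of the other variables. Either way (p ∨ ¬r) ∨ (p & ¬r) holds.

Only the converse holds.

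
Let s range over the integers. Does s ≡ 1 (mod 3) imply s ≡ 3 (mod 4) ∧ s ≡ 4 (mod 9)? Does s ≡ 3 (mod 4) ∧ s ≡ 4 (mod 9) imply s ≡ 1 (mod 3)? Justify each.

(←) If s ≡ 3 (mod 4) and s ≡ 4 (mod 9), then by the Chinese remainder theorem s ≡ 31 (mod 36). Since 31 ≡ 1 (mod 3) and 3 ∣ 36, we get s ≡ 1 (mod 3).

(→) This fails: s = 1 gives 1 ≡ 1 (mod 3) but 1 ≡ 1 (mod 4), so the conjunction on the right does not hold.

(⇒) fails; (⇐) holds.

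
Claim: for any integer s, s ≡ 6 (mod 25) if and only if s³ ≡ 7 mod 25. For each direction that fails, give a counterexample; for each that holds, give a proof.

[⇒] This fails: take s = 6. Then 6 ≡ 6 (mod 25), but 6³ = 216 ≡ 16 (mod 25), not 7.

[⇐] This fails: take s = 18. Then 18³ = 5832 ≡ 7 (mod 25), yet 18 ≡ 18 (mod 25), not 6.

Both directions fail.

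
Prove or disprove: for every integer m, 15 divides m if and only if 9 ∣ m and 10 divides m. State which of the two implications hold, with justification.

(⇒) fails; (⇐) holds.

(⟹) This fails: take m = 15. Certainly 15 ∣ 15, but 9 ∤ 15.

(⟸) Suppose 9 ∣ m and 10 ∣ m. Any common multiple of 9 and 10 is a multiple of their lcm; here gcd(9, 10) = 1, so lcm(9, 10) = 9·10 = 90, so 90 ∣ m. Since 15 ∣ 90, it follows that 15 ∣ m.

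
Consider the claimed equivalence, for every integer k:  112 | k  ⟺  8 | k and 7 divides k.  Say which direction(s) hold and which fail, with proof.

Not equivalent: only (⇒) holds.

(→) If 112 ∣ k, write k = 112q. Since 112 = 14·8, k = 8·(14q), so 8 ∣ k; and since 112 = 16·7, k = 7·(16q), so 7 ∣ k.

(←) This fails: take k = 56. Both 8 ∣ 56 and 7 ∣ 56, yet 56 is not a multiple of 112 (since 56 = 0·112 + 56), so 112 ∤ 56.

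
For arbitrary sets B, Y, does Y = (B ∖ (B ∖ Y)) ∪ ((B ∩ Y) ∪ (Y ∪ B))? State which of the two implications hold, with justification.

(⊆) holds; (⊇) fails.

(⊆) Let x ∈ Y. Then either x ∈ Y and x ∉ B; or x ∈ B ∩ Y. In each case x ∈ (B ∖ (B ∖ Y)) ∪ ((B ∩ Y) ∪ (Y ∪ B)), so Y ⊆ (B ∖ (B ∖ Y)) ∪ ((B ∩ Y) ∪ (Y ∪ B)).

(⊇) This inclusion fails. Take B = {1}, Y = ∅; then 1 ∈ (B ∖ (B ∖ Y)) ∪ ((B ∩ Y) ∪ (Y ∪ B)) but 1 ∉ Y.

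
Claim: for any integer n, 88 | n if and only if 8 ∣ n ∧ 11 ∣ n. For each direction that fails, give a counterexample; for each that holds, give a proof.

Both directions hold.

(→) If 88 ∣ n, write n = 88q. Since 88 = 11·8, n = 8·(11q), so 8 ∣ n; and since 88 = 8·11, n = 11·(8q), so 11 ∣ n.

(←) Suppose 8 ∣ n and 11 ∣ n. Any common multiple of 8 and 11 is a multiple of their lcm; here gcd(8, 11) = 1, so lcm(8, 11) = 8·11 = 88, so 88 ∣ n.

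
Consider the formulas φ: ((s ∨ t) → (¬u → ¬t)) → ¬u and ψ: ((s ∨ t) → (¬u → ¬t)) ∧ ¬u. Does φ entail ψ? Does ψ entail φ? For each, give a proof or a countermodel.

(⇒) fails; (⇐) holds.

(⇒) This fails. Under t = T, s = F, u = F, the left side is true but the right side is false.

(⇐) Assume the antecedent. If t is true, the antecedent cannot hold. If t is false, the antecedent forces (t = F, s = F, u = F) or (t = F, s = T, u = F), and ((s ∨ t) → (¬u → ¬t)) → ¬u holds there. Either way ((s ∨ t) → (¬u → ¬t)) → ¬u holds.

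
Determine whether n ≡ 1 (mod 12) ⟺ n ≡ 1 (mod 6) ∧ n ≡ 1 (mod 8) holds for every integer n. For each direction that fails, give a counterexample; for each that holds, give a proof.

(→) This fails: n = 13 gives 13 ≡ 1 (mod 12) but 13 ≡ 5 (mod 8), so the conjunction on the right does not hold.

(←) Conversely, if n ≡ 1 (mod 6) and n ≡ 1 (mod 8), then by the Chinese remainder theorem n ≡ 1 (mod 24). Since 1 ≡ 1 (mod 12) and 12 ∣ 24, we get n ≡ 1 (mod 12).

Only the reverse direction holds.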